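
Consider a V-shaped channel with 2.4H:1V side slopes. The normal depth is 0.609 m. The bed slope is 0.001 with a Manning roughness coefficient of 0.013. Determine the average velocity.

For a triangular section with side slope z = 2.4: A = zy² = 2.4×0.609² = 0.8901 m²; P = 2y√(1+z²) = 2×0.609×2.6 = 3.167 m.
Hydraulic radius R = A/P = 0.8901/3.167 = 0.2811 m.
From Manning's equation, V = (1/n) R^(2/3) S^(1/2) = (1/0.013) × 0.2811^(2/3) × 0.001^(1/2) = 1.04 m/s.

V = 1.04 m/s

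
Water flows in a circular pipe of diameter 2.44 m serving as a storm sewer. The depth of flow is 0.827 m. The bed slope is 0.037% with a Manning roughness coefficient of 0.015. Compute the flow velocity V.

For a circular section of diameter D = 2.44 m at depth y = 0.827 m, the central angle is θ = 2 arccos(1 − 2y/D) = 2.486 rad. Then A = (D²/8)(θ − sin θ) = 1.396 m² and P = Dθ/2 = 3.032 m.
Hydraulic radius R = A/P = 1.396/3.032 = 0.4603 m.
From Manning's equation, V = (1/n) R^(2/3) S^(1/2) = (1/0.015) × 0.4603^(2/3) × 0.00037^(1/2) = 0.765 m/s.

V = 0.765 m/s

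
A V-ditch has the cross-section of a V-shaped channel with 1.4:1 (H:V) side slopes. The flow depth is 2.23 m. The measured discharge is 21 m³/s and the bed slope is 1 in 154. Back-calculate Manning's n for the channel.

For a triangular section with side slope z = 1.4: A = zy² = 1.4×2.23² = 6.962 m²; P = 2y√(1+z²) = 2×2.23×1.72 = 7.673 m.
Hydraulic radius R = A/P = 6.962/7.673 = 0.9073 m.
Rearranging Manning's equation: n = (1/Q) A R^(2/3) S^(1/2) = (1/21) × 6.962 × 0.9073^(2/3) × √0.006494 = 0.025.

n = 0.025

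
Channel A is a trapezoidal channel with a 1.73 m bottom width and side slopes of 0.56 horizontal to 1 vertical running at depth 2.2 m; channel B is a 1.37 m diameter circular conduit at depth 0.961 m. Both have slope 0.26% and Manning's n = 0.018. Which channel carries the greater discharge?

Channel A: With bottom width b = 1.73 m and side slope z = 0.56: A = (b + zy)y = (1.73 + 0.56×2.2)×2.2 = 6.516 m²; P = b + 2y√(1+z²) = 1.73 + 2×2.2×1.146 = 6.773 m. Hydraulic radius R = A/P = 6.516/6.773 = 0.9621 m. Q_A = (1/0.018)·6.516·0.9621^(2/3)·√0.0026 = 17.99 m³/s.
Channel B: For a circular section of diameter D = 1.37 m at depth y = 0.961 m, the central angle is θ = 2 arccos(1 − 2y/D) = 3.971 rad. Then A = (D²/8)(θ − sin θ) = 1.105 m² and P = Dθ/2 = 2.72 m. Hydraulic radius R = A/P = 1.105/2.72 = 0.4061 m. Q_B = (1/0.018)·1.105·0.4061^(2/3)·√0.0026 = 1.716 m³/s.
Q_A = 17.99 m³/s vs Q_B = 1.716 m³/s, so channel A carries more.

channel A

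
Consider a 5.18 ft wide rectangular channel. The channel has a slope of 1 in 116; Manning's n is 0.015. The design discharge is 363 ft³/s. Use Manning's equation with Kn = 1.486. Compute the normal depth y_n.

y_n = 5.27 ft

Manning's equation rearranged: A R^(2/3) = nQ / (1.486·√S) = 0.015 × 363 / (1.486 × √0.008621) = 39.46.
Try y = 4.49 ft: A R^(2/3) = 32.38 — low.
Try y = 6.47 ft: A R^(2/3) = 50.5 — high.
Try y = 5.27 ft: A R^(2/3) = 39.44 — close enough.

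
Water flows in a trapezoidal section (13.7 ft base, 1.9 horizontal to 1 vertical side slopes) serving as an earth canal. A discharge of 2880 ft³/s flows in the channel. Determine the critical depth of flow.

At critical depth, Q² T / (g A³) = 1, i.e. A³/T = Q²/g = 2880²/32.2 = 257600.
At y = 9.33 ft: A³/T = 512900 — too large.
At y = 5.49 ft: A³/T = 67270 — too small.
At y = 7.83 ft: A³/T = 257800 — ≈ 257600.

y_c = 7.83 ft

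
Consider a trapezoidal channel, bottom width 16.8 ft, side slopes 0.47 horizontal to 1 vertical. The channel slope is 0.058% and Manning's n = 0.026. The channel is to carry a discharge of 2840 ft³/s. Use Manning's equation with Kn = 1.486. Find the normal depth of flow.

Manning's equation rearranged: A R^(2/3) = nQ / (1.486·√S) = 0.026 × 2840 / (1.486 × √0.00058) = 2063.
Trying y = 22.7 ft: A R^(2/3) = 2760 — over.
Trying y = 13.6 ft: A R^(2/3) = 1125 — short.
Trying y = 19.3 ft: A R^(2/3) = 2063 — close enough.

y_n = 19.3 ft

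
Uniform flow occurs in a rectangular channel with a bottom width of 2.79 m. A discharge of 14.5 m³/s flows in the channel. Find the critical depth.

For a rectangular channel, critical depth y_c = (q²/g)^(1/3) where q = Q/b = 14.5/2.79 = 5.197 m²/s.
So y_c = (5.197²/9.81)^(1/3) = 1.4 m.

y_c = 1.4 m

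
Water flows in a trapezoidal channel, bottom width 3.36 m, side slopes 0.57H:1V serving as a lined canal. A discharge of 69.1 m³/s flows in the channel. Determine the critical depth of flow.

y_c = 2.95 m

At critical depth, Q² T / (g A³) = 1, i.e. A³/T = Q²/g = 69.1²/9.81 = 486.7.
Trying y = 3.58 m: A³/T = 971.3 — too large.
Trying y = 2.95 m: A³/T = 489.3 — close enough.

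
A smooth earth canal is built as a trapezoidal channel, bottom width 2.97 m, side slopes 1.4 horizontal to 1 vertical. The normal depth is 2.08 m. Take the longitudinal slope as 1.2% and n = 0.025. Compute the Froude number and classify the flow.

With bottom width b = 2.97 m and side slope z = 1.4: A = (b + zy)y = (2.97 + 1.4×2.08)×2.08 = 12.23 m²; P = b + 2y√(1+z²) = 2.97 + 2×2.08×1.72 = 10.13 m.
Hydraulic radius R = A/P = 12.23/10.13 = 1.208 m.
V = (1/n) R^(2/3) √S = (1/0.025) × 1.208^(2/3) × √0.012 = 4.97 m/s. Hydraulic depth D_h = A/T = 12.23/8.794 = 1.391 m.
Froude number Fr = V/√(g·D_h) = 4.97/√(9.81×1.391) = 1.35, which is greater than 1, so the flow is supercritical.

supercritical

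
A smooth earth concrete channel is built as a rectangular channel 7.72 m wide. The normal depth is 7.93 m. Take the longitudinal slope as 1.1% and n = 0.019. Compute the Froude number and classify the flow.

Flow area A = b·y = 7.72 × 7.93 = 61.22 m². Wetted perimeter P = b + 2y = 7.72 + 2×7.93 = 23.58 m.
Hydraulic radius R = A/P = 61.22/23.58 = 2.596 m.
V = (1/n) R^(2/3) √S = (1/0.019) × 2.596^(2/3) × √0.011 = 10.43 m/s. Hydraulic depth D_h = A/T = 61.22/7.72 = 7.93 m.
Froude number Fr = V/√(g·D_h) = 10.43/√(9.81×7.93) = 1.18, which is greater than 1, so the flow is supercritical.

supercritical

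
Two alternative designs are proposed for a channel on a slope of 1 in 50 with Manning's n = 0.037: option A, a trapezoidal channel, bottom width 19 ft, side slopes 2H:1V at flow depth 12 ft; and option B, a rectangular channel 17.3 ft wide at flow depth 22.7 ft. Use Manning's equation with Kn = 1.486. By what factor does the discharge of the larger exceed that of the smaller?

1.43

Channel A: With bottom width b = 19 ft and side slope z = 2: A = (b + zy)y = (19 + 2×12)×12 = 516 ft²; P = b + 2y√(1+z²) = 19 + 2×12×2.236 = 72.67 ft. Hydraulic radius R = A/P = 516/72.67 = 7.101 ft. Q_A = (1.486/0.037)·516·7.101^(2/3)·√0.02 = 10830 ft³/s.
Channel B: Flow area A = b·y = 17.3 × 22.7 = 392.7 ft². Wetted perimeter P = b + 2y = 17.3 + 2×22.7 = 62.7 ft. Hydraulic radius R = A/P = 392.7/62.7 = 6.263 ft. Q_B = (1.486/0.037)·392.7·6.263^(2/3)·√0.02 = 7579 ft³/s.
The larger discharge is 10830 ft³/s and the smaller is 7579 ft³/s; the ratio is 1.43.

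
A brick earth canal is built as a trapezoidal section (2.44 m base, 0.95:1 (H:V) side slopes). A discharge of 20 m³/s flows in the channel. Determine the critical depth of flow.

y_c = 1.54 m

At critical depth, Q² T / (g A³) = 1, i.e. A³/T = Q²/g = 20²/9.81 = 40.77.
Try y = 1.85 m: A³/T = 78.63 — over.
Try y = 1.05 m: A³/T = 10.6 — short.
Try y = 1.54 m: A³/T = 40.47 — ≈ 40.77.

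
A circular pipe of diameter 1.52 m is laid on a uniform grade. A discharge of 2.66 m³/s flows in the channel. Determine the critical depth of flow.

y_c = 0.84 m

At critical depth, Q² T / (g A³) = 1, i.e. A³/T = Q²/g = 2.66²/9.81 = 0.7213.
Trying y = 0.741 m: A³/T = 0.4461 — short.
Trying y = 1.03 m: A³/T = 1.578 — over.
Trying y = 0.84 m: A³/T = 0.7201 — close enough.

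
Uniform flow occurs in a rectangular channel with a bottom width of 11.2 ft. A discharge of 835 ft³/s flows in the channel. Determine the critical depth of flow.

For a rectangular channel, critical depth y_c = (q²/g)^(1/3) where q = Q/b = 835/11.2 = 74.55 ft²/s.
So y_c = (74.55²/32.2)^(1/3) = 5.57 ft.

y_c = 5.57 ft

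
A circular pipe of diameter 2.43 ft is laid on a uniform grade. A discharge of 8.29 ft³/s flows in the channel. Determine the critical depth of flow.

At critical depth, Q² T / (g A³) = 1, i.e. A³/T = Q²/g = 8.29²/32.2 = 2.134.
At y = 0.691 ft: A³/T = 0.5845 — too small.
At y = 0.966 ft: A³/T = 2.132 — matches.

y_c = 0.966 ft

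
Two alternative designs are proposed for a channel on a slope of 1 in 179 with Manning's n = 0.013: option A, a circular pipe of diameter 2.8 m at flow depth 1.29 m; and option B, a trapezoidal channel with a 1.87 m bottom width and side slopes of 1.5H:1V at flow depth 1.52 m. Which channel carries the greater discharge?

channel B

Channel A: For a circular section of diameter D = 2.8 m at depth y = 1.29 m, the central angle is θ = 2 arccos(1 − 2y/D) = 2.984 rad. Then A = (D²/8)(θ − sin θ) = 2.771 m² and P = Dθ/2 = 4.178 m. Hydraulic radius R = A/P = 2.771/4.178 = 0.6633 m. Q_A = (1/0.013)·2.771·0.6633^(2/3)·√0.005587 = 12.12 m³/s.
Channel B: With bottom width b = 1.87 m and side slope z = 1.5: A = (b + zy)y = (1.87 + 1.5×1.52)×1.52 = 6.308 m²; P = b + 2y√(1+z²) = 1.87 + 2×1.52×1.803 = 7.35 m. Hydraulic radius R = A/P = 6.308/7.35 = 0.8582 m. Q_B = (1/0.013)·6.308·0.8582^(2/3)·√0.005587 = 32.75 m³/s.
Q_A = 12.12 m³/s vs Q_B = 32.75 m³/s, so channel B carries more.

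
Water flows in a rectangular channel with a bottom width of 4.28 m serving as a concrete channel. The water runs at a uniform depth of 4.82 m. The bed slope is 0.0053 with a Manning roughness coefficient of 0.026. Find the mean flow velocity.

V = 3.64 m/s

Flow area A = b·y = 4.28 × 4.82 = 20.63 m². Wetted perimeter P = b + 2y = 4.28 + 2×4.82 = 13.92 m.
Hydraulic radius R = A/P = 20.63/13.92 = 1.482 m.
From Manning's equation, V = (1/n) R^(2/3) S^(1/2) = (1/0.026) × 1.482^(2/3) × 0.0053^(1/2) = 3.64 m/s.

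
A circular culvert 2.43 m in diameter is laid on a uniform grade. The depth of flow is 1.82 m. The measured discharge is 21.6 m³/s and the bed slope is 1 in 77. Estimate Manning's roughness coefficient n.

For a circular section of diameter D = 2.43 m at depth y = 1.82 m, the central angle is θ = 2 arccos(1 − 2y/D) = 4.184 rad. Then A = (D²/8)(θ − sin θ) = 3.726 m² and P = Dθ/2 = 5.084 m.
Hydraulic radius R = A/P = 3.726/5.084 = 0.7329 m.
Rearranging Manning's equation: n = (1/Q) A R^(2/3) S^(1/2) = (1/21.6) × 3.726 × 0.7329^(2/3) × √0.01299 = 0.016.

n = 0.016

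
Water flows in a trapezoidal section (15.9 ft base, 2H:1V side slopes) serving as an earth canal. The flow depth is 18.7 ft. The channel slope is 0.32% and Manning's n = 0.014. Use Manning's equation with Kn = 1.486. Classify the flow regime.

supercritical

With bottom width b = 15.9 ft and side slope z = 2: A = (b + zy)y = (15.9 + 2×18.7)×18.7 = 996.7 ft²; P = b + 2y√(1+z²) = 15.9 + 2×18.7×2.236 = 99.53 ft.
Hydraulic radius R = A/P = 996.7/99.53 = 10.01 ft.
V = (1.486/n) R^(2/3) √S = (1.486/0.014) × 10.01^(2/3) × √0.0032 = 27.9 ft/s. Hydraulic depth D_h = A/T = 996.7/90.7 = 10.99 ft.
Froude number Fr = V/√(g·D_h) = 27.9/√(32.2×10.99) = 1.48, which is greater than 1, so the flow is supercritical.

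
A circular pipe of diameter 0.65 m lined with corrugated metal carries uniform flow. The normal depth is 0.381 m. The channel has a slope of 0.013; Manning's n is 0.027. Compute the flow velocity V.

V = 1.34 m/s

For a circular section of diameter D = 0.65 m at depth y = 0.381 m, the central angle is θ = 2 arccos(1 − 2y/D) = 3.488 rad. Then A = (D²/8)(θ − sin θ) = 0.2021 m² and P = Dθ/2 = 1.134 m.
Hydraulic radius R = A/P = 0.2021/1.134 = 0.1783 m.
From Manning's equation, V = (1/n) R^(2/3) S^(1/2) = (1/0.027) × 0.1783^(2/3) × 0.013^(1/2) = 1.34 m/s.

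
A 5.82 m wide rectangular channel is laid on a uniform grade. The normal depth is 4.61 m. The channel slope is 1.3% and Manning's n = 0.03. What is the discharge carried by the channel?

Q = 150 m³/s

Flow area A = b·y = 5.82 × 4.61 = 26.83 m². Wetted perimeter P = b + 2y = 5.82 + 2×4.61 = 15.04 m.
Hydraulic radius R = A/P = 26.83/15.04 = 1.784 m.
Manning's equation: Q = (1/n) A R^(2/3) S^(1/2) = (1/0.03) × 26.83 × 1.784^(2/3) × 0.013^(1/2) = 150 m³/s.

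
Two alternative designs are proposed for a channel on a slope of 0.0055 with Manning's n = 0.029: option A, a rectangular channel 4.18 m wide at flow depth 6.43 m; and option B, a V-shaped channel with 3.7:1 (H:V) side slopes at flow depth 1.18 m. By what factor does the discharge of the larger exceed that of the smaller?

10.3

Channel A: Flow area A = b·y = 4.18 × 6.43 = 26.88 m². Wetted perimeter P = b + 2y = 4.18 + 2×6.43 = 17.04 m. Hydraulic radius R = A/P = 26.88/17.04 = 1.577 m. Q_A = (1/0.029)·26.88·1.577^(2/3)·√0.0055 = 93.14 m³/s.
Channel B: For a triangular section with side slope z = 3.7: A = zy² = 3.7×1.18² = 5.152 m²; P = 2y√(1+z²) = 2×1.18×3.833 = 9.045 m. Hydraulic radius R = A/P = 5.152/9.045 = 0.5696 m. Q_B = (1/0.029)·5.152·0.5696^(2/3)·√0.0055 = 9.053 m³/s.
The larger discharge is 93.14 m³/s and the smaller is 9.053 m³/s; the ratio is 10.3.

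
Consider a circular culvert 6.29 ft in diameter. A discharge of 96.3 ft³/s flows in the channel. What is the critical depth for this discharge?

y_c = 2.6 ft

At critical depth, Q² T / (g A³) = 1, i.e. A³/T = Q²/g = 96.3²/32.2 = 288.
At y = 3.23 ft: A³/T = 660.2 — over.
At y = 2.6 ft: A³/T = 287.8 — matches.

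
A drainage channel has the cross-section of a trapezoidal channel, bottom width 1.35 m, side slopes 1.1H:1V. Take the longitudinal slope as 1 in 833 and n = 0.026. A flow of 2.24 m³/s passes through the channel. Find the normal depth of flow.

Manning's equation rearranged: A R^(2/3) = nQ / (1·√S) = 0.026 × 2.24 / (√0.0012) = 1.681.
At y = 1.1 m: A R^(2/3) = 2.024 — too large.
At y = 0.688 m: A R^(2/3) = 0.8218 — too small.
At y = 1 m: A R^(2/3) = 1.678 — ≈ 1.681.

y_n = 1 m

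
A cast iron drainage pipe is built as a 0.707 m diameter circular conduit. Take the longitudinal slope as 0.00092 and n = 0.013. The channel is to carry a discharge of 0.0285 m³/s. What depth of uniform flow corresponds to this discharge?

Manning's equation rearranged: A R^(2/3) = nQ / (1·√S) = 0.013 × 0.0285 / (√0.00092) = 0.01222.
Trying y = 0.192 m: A R^(2/3) = 0.01994 — high.
Trying y = 0.104 m: A R^(2/3) = 0.005773 — low.
Trying y = 0.15 m: A R^(2/3) = 0.0122 — close enough.

y_n = 0.15 m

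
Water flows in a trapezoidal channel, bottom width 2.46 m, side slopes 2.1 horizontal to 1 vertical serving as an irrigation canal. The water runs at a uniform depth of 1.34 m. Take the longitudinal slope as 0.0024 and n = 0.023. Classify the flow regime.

With bottom width b = 2.46 m and side slope z = 2.1: A = (b + zy)y = (2.46 + 2.1×1.34)×1.34 = 7.067 m²; P = b + 2y√(1+z²) = 2.46 + 2×1.34×2.326 = 8.694 m.
Hydraulic radius R = A/P = 7.067/8.694 = 0.8129 m.
V = (1/n) R^(2/3) √S = (1/0.023) × 0.8129^(2/3) × √0.0024 = 1.855 m/s. Hydraulic depth D_h = A/T = 7.067/8.088 = 0.8738 m.
Froude number Fr = V/√(g·D_h) = 1.855/√(9.81×0.8738) = 0.634, which is less than 1, so the flow is subcritical.

subcritical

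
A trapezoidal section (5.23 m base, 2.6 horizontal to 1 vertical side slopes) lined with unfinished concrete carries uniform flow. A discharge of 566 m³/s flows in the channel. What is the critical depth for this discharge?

y_c = 5.36 m

At critical depth, Q² T / (g A³) = 1, i.e. A³/T = Q²/g = 566²/9.81 = 32660.
Trying y = 6.46 m: A³/T = 74200 — over.
Trying y = 4.22 m: A³/T = 11760 — short.
Trying y = 5.36 m: A³/T = 32750 — close enough.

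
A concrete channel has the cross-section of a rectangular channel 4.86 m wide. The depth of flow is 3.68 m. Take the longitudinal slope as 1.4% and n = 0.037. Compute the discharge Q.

Q = 73.7 m³/s

Flow area A = b·y = 4.86 × 3.68 = 17.88 m². Wetted perimeter P = b + 2y = 4.86 + 2×3.68 = 12.22 m.
Hydraulic radius R = A/P = 17.88/12.22 = 1.464 m.
Manning's equation: Q = (1/n) A R^(2/3) S^(1/2) = (1/0.037) × 17.88 × 1.464^(2/3) × 0.014^(1/2) = 73.7 m³/s.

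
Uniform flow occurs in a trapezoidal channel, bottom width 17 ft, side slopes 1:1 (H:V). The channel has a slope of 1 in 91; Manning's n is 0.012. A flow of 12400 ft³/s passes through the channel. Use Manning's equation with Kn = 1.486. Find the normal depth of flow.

y_n = 10.4 ft

Manning's equation rearranged: A R^(2/3) = nQ / (1.486·√S) = 0.012 × 12400 / (1.486 × √0.01099) = 955.2.
Try y = 11.9 ft: A R^(2/3) = 1233 — high.
Try y = 10.4 ft: A R^(2/3) = 955.4 — matches.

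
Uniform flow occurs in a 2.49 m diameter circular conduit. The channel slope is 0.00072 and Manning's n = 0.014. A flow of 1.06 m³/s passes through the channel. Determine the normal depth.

y_n = 0.664 m

Manning's equation rearranged: A R^(2/3) = nQ / (1·√S) = 0.014 × 1.06 / (√0.00072) = 0.5531.
Trying y = 0.48 m: A R^(2/3) = 0.2885 — too small.
Trying y = 0.76 m: A R^(2/3) = 0.7188 — too large.
Trying y = 0.664 m: A R^(2/3) = 0.5524 — ≈ 0.5531.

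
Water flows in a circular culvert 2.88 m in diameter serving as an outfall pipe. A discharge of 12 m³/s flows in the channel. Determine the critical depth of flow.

y_c = 1.52 m

At critical depth, Q² T / (g A³) = 1, i.e. A³/T = Q²/g = 12²/9.81 = 14.68.
Trying y = 1.91 m: A³/T = 35.44 — over.
Trying y = 1.1 m: A³/T = 4.275 — short.
Trying y = 1.52 m: A³/T = 14.75 — close enough.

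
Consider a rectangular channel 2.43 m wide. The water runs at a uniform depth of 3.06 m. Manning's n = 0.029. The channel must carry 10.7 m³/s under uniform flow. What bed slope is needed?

Flow area A = b·y = 2.43 × 3.06 = 7.436 m². Wetted perimeter P = b + 2y = 2.43 + 2×3.06 = 8.55 m.
Hydraulic radius R = A/P = 7.436/8.55 = 0.8697 m.
From Manning's equation, S = [nQ / (1 A R^(2/3))]² = [0.029 × 10.7 / (1 × 7.436 × 0.8697^(2/3))]² = 0.0021.

S = 0.0021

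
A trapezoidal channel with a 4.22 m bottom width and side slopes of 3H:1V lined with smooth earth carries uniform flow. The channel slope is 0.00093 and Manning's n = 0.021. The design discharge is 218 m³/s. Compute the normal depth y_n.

y_n = 4.57 m

Manning's equation rearranged: A R^(2/3) = nQ / (1·√S) = 0.021 × 218 / (√0.00093) = 150.1.
At y = 4.01 m: A R^(2/3) = 110.3 — short.
At y = 5.81 m: A R^(2/3) = 265.7 — over.
At y = 4.57 m: A R^(2/3) = 149.9 — close enough.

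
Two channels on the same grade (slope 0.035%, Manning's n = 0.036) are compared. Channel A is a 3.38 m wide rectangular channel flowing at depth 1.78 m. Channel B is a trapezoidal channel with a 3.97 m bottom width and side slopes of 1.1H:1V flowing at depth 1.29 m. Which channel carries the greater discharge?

Channel A: Flow area A = b·y = 3.38 × 1.78 = 6.016 m². Wetted perimeter P = b + 2y = 3.38 + 2×1.78 = 6.94 m. Hydraulic radius R = A/P = 6.016/6.94 = 0.8669 m. Q_A = (1/0.036)·6.016·0.8669^(2/3)·√0.00035 = 2.843 m³/s.
Channel B: With bottom width b = 3.97 m and side slope z = 1.1: A = (b + zy)y = (3.97 + 1.1×1.29)×1.29 = 6.952 m²; P = b + 2y√(1+z²) = 3.97 + 2×1.29×1.487 = 7.805 m. Hydraulic radius R = A/P = 6.952/7.805 = 0.8906 m. Q_B = (1/0.036)·6.952·0.8906^(2/3)·√0.00035 = 3.344 m³/s.
Q_A = 2.843 m³/s vs Q_B = 3.344 m³/s, so channel B carries more.

channel B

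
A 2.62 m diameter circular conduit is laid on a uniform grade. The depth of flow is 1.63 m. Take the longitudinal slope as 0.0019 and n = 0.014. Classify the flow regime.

subcritical

For a circular section of diameter D = 2.62 m at depth y = 1.63 m, the central angle is θ = 2 arccos(1 − 2y/D) = 3.635 rad. Then A = (D²/8)(θ − sin θ) = 3.526 m² and P = Dθ/2 = 4.762 m.
Hydraulic radius R = A/P = 3.526/4.762 = 0.7404 m.
V = (1/n) R^(2/3) √S = (1/0.014) × 0.7404^(2/3) × √0.0019 = 2.548 m/s. Hydraulic depth D_h = A/T = 3.526/2.541 = 1.388 m.
Froude number Fr = V/√(g·D_h) = 2.548/√(9.81×1.388) = 0.691, which is less than 1, so the flow is subcritical.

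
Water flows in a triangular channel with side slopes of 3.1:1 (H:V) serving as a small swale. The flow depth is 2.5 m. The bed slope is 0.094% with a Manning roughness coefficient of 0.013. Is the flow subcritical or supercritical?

For a triangular section with side slope z = 3.1: A = zy² = 3.1×2.5² = 19.38 m²; P = 2y√(1+z²) = 2×2.5×3.257 = 16.29 m.
Hydraulic radius R = A/P = 19.38/16.29 = 1.19 m.
V = (1/n) R^(2/3) √S = (1/0.013) × 1.19^(2/3) × √0.00094 = 2.648 m/s. Hydraulic depth D_h = A/T = 19.38/15.5 = 1.25 m.
Froude number Fr = V/√(g·D_h) = 2.648/√(9.81×1.25) = 0.756, which is less than 1, so the flow is subcritical.

subcritical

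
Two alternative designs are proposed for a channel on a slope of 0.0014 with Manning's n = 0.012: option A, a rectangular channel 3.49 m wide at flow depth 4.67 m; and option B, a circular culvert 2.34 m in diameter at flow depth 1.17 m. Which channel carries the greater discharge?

channel A

Channel A: Flow area A = b·y = 3.49 × 4.67 = 16.3 m². Wetted perimeter P = b + 2y = 3.49 + 2×4.67 = 12.83 m. Hydraulic radius R = A/P = 16.3/12.83 = 1.27 m. Q_A = (1/0.012)·16.3·1.27^(2/3)·√0.0014 = 59.61 m³/s.
Channel B: For a circular section of diameter D = 2.34 m at depth y = 1.17 m, the central angle is θ = 2 arccos(1 − 2y/D) = 3.142 rad. Then A = (D²/8)(θ − sin θ) = 2.15 m² and P = Dθ/2 = 3.676 m. Hydraulic radius R = A/P = 2.15/3.676 = 0.585 m. Q_B = (1/0.012)·2.15·0.585^(2/3)·√0.0014 = 4.69 m³/s.
Q_A = 59.61 m³/s vs Q_B = 4.69 m³/s, so channel A carries more.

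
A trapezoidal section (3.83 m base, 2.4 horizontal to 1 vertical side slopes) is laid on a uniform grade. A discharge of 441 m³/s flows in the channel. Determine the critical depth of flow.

At critical depth, Q² T / (g A³) = 1, i.e. A³/T = Q²/g = 441²/9.81 = 19820.
At y = 6.44 m: A³/T = 55150 — too large.
At y = 4.22 m: A³/T = 8485 — too small.
At y = 5.12 m: A³/T = 19780 — close enough.

y_c = 5.12 m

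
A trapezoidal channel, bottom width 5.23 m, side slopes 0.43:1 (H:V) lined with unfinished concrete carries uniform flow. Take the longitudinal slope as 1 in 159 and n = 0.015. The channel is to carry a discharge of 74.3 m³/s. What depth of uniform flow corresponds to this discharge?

Manning's equation rearranged: A R^(2/3) = nQ / (1·√S) = 0.015 × 74.3 / (√0.006289) = 14.05.
Try y = 1.54 m: A R^(2/3) = 9.417 — low.
Try y = 2.4 m: A R^(2/3) = 19.14 — high.
Try y = 1.98 m: A R^(2/3) = 14.06 — ≈ 14.05.

y_n = 1.98 m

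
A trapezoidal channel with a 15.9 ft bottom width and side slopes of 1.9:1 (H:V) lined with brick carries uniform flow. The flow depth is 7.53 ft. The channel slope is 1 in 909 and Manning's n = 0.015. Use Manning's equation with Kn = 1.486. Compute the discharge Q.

Q = 2100 ft³/s

With bottom width b = 15.9 ft and side slope z = 1.9: A = (b + zy)y = (15.9 + 1.9×7.53)×7.53 = 227.5 ft²; P = b + 2y√(1+z²) = 15.9 + 2×7.53×2.147 = 48.24 ft.
Hydraulic radius R = A/P = 227.5/48.24 = 4.716 ft.
Manning's equation: Q = (1.486/n) A R^(2/3) S^(1/2) = (1.486/0.015) × 227.5 × 4.716^(2/3) × 0.0011^(1/2) = 2100 ft³/s.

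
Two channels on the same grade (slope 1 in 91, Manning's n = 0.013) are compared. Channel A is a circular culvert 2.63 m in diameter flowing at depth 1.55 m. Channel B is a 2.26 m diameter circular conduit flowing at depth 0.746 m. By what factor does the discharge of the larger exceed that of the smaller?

4.16

Channel A: For a circular section of diameter D = 2.63 m at depth y = 1.55 m, the central angle is θ = 2 arccos(1 − 2y/D) = 3.501 rad. Then A = (D²/8)(θ − sin θ) = 3.331 m² and P = Dθ/2 = 4.604 m. Hydraulic radius R = A/P = 3.331/4.604 = 0.7235 m. Q_A = (1/0.013)·3.331·0.7235^(2/3)·√0.01099 = 21.65 m³/s.
Channel B: For a circular section of diameter D = 2.26 m at depth y = 0.746 m, the central angle is θ = 2 arccos(1 − 2y/D) = 2.448 rad. Then A = (D²/8)(θ − sin θ) = 1.155 m² and P = Dθ/2 = 2.766 m. Hydraulic radius R = A/P = 1.155/2.766 = 0.4175 m. Q_B = (1/0.013)·1.155·0.4175^(2/3)·√0.01099 = 5.202 m³/s.
The larger discharge is 21.65 m³/s and the smaller is 5.202 m³/s; the ratio is 4.16.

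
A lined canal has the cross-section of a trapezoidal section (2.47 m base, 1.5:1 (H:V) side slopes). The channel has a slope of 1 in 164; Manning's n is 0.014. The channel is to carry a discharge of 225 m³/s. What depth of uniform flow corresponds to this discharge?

y_n = 3.52 m

Manning's equation rearranged: A R^(2/3) = nQ / (1·√S) = 0.014 × 225 / (√0.006098) = 40.34.
Try y = 2.85 m: A R^(2/3) = 25.28 — low.
Try y = 4.26 m: A R^(2/3) = 62.23 — high.
Try y = 3.52 m: A R^(2/3) = 40.36 — close enough.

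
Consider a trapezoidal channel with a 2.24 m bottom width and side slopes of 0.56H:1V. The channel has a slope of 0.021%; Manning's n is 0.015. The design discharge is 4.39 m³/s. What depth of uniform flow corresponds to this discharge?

Manning's equation rearranged: A R^(2/3) = nQ / (1·√S) = 0.015 × 4.39 / (√0.00021) = 4.544.
At y = 1.92 m: A R^(2/3) = 6.188 — high.
At y = 1.39 m: A R^(2/3) = 3.534 — low.
At y = 1.61 m: A R^(2/3) = 4.549 — matches.

y_n = 1.61 m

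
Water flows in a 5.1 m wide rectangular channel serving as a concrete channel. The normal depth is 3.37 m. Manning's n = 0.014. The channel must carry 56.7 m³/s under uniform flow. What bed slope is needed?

Flow area A = b·y = 5.1 × 3.37 = 17.19 m². Wetted perimeter P = b + 2y = 5.1 + 2×3.37 = 11.84 m.
Hydraulic radius R = A/P = 17.19/11.84 = 1.452 m.
From Manning's equation, S = [nQ / (1 A R^(2/3))]² = [0.014 × 56.7 / (1 × 17.19 × 1.452^(2/3))]² = 0.0013.

S = 0.0013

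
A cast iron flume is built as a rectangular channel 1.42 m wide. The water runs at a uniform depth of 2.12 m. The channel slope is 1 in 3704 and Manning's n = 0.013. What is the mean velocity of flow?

V = 0.83 m/s

Flow area A = b·y = 1.42 × 2.12 = 3.01 m². Wetted perimeter P = b + 2y = 1.42 + 2×2.12 = 5.66 m.
Hydraulic radius R = A/P = 3.01/5.66 = 0.5319 m.
From Manning's equation, V = (1/n) R^(2/3) S^(1/2) = (1/0.013) × 0.5319^(2/3) × 0.00027^(1/2) = 0.83 m/s.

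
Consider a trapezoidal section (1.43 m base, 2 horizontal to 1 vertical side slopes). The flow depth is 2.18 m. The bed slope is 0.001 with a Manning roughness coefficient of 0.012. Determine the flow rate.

Q = 36.1 m³/s

With bottom width b = 1.43 m and side slope z = 2: A = (b + zy)y = (1.43 + 2×2.18)×2.18 = 12.62 m²; P = b + 2y√(1+z²) = 1.43 + 2×2.18×2.236 = 11.18 m.
Hydraulic radius R = A/P = 12.62/11.18 = 1.129 m.
Manning's equation: Q = (1/n) A R^(2/3) S^(1/2) = (1/0.012) × 12.62 × 1.129^(2/3) × 0.001^(1/2) = 36.1 m³/s.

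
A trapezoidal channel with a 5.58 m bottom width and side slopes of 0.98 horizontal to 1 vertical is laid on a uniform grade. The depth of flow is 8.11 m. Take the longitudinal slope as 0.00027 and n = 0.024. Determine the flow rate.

With bottom width b = 5.58 m and side slope z = 0.98: A = (b + zy)y = (5.58 + 0.98×8.11)×8.11 = 109.7 m²; P = b + 2y√(1+z²) = 5.58 + 2×8.11×1.4 = 28.29 m.
Hydraulic radius R = A/P = 109.7/28.29 = 3.878 m.
Manning's equation: Q = (1/n) A R^(2/3) S^(1/2) = (1/0.024) × 109.7 × 3.878^(2/3) × 0.00027^(1/2) = 185 m³/s.

Q = 185 m³/s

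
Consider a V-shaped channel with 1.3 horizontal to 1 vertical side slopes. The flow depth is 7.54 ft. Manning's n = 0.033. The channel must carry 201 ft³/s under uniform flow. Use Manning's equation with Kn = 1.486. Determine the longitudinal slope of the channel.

S = 0.000847

For a triangular section with side slope z = 1.3: A = zy² = 1.3×7.54² = 73.91 ft²; P = 2y√(1+z²) = 2×7.54×1.64 = 24.73 ft.
Hydraulic radius R = A/P = 73.91/24.73 = 2.988 ft.
From Manning's equation, S = [nQ / (1.486 A R^(2/3))]² = [0.033 × 201 / (1.486 × 73.91 × 2.988^(2/3))]² = 0.000847.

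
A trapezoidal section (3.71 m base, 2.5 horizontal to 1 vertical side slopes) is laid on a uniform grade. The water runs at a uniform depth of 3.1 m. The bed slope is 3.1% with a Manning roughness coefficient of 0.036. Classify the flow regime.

supercritical

With bottom width b = 3.71 m and side slope z = 2.5: A = (b + zy)y = (3.71 + 2.5×3.1)×3.1 = 35.53 m²; P = b + 2y√(1+z²) = 3.71 + 2×3.1×2.693 = 20.4 m.
Hydraulic radius R = A/P = 35.53/20.4 = 1.741 m.
V = (1/n) R^(2/3) √S = (1/0.036) × 1.741^(2/3) × √0.031 = 7.078 m/s. Hydraulic depth D_h = A/T = 35.53/19.21 = 1.849 m.
Froude number Fr = V/√(g·D_h) = 7.078/√(9.81×1.849) = 1.66, which is greater than 1, so the flow is supercritical.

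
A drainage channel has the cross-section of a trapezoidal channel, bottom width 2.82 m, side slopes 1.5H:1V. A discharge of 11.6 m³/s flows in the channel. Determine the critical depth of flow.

y_c = 0.997 m

At critical depth, Q² T / (g A³) = 1, i.e. A³/T = Q²/g = 11.6²/9.81 = 13.72.
At y = 1.18 m: A³/T = 24.98 — high.
At y = 0.887 m: A³/T = 9.104 — low.
At y = 0.997 m: A³/T = 13.71 — matches.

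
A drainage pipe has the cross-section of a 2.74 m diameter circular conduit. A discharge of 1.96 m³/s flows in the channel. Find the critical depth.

y_c = 0.603 m

At critical depth, Q² T / (g A³) = 1, i.e. A³/T = Q²/g = 1.96²/9.81 = 0.3916.
Try y = 0.417 m: A³/T = 0.09231 — short.
Try y = 0.677 m: A³/T = 0.6167 — over.
Try y = 0.603 m: A³/T = 0.3925 — ≈ 0.3916.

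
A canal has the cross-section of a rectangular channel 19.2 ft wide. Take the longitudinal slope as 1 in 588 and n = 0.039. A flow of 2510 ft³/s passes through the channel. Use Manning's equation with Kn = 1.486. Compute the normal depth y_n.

Manning's equation rearranged: A R^(2/3) = nQ / (1.486·√S) = 0.039 × 2510 / (1.486 × √0.001701) = 1597.
At y = 19.6 ft: A R^(2/3) = 1303 — low.
At y = 27.3 ft: A R^(2/3) = 1937 — high.
At y = 23.2 ft: A R^(2/3) = 1597 — close enough.

y_n = 23.2 ft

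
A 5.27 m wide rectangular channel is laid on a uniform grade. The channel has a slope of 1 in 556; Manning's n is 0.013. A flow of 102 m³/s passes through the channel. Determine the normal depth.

Manning's equation rearranged: A R^(2/3) = nQ / (1·√S) = 0.013 × 102 / (√0.001799) = 31.27.
Try y = 5.35 m: A R^(2/3) = 41.18 — too large.
Try y = 3.37 m: A R^(2/3) = 23.05 — too small.
Try y = 4.28 m: A R^(2/3) = 31.25 — matches.

y_n = 4.28 m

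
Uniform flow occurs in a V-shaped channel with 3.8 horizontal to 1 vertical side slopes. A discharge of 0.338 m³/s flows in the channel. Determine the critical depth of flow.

y_c = 0.276 m

At critical depth, Q² T / (g A³) = 1, i.e. A³/T = Q²/g = 0.338²/9.81 = 0.01165.
At y = 0.201 m: A³/T = 0.002369 — short.
At y = 0.32 m: A³/T = 0.02423 — over.
At y = 0.276 m: A³/T = 0.01156 — close enough.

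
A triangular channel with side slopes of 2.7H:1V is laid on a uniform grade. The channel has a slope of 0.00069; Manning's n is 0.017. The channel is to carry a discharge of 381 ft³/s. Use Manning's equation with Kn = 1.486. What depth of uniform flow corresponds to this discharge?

Manning's equation rearranged: A R^(2/3) = nQ / (1.486·√S) = 0.017 × 381 / (1.486 × √0.00069) = 165.9.
Try y = 3.92 ft: A R^(2/3) = 62.25 — short.
Try y = 5.66 ft: A R^(2/3) = 165.8 — close enough.

y_n = 5.66 ft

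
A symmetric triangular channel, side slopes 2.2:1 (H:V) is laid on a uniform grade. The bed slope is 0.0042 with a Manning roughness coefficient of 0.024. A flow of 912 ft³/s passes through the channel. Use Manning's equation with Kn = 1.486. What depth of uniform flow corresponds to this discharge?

y_n = 6.93 ft

Manning's equation rearranged: A R^(2/3) = nQ / (1.486·√S) = 0.024 × 912 / (1.486 × √0.0042) = 227.3.
At y = 8.44 ft: A R^(2/3) = 384.4 — high.
At y = 6.93 ft: A R^(2/3) = 227.2 — matches.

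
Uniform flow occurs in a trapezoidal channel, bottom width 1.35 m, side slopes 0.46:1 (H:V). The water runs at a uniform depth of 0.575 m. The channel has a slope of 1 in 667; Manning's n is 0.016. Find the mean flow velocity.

V = 1.21 m/s

With bottom width b = 1.35 m and side slope z = 0.46: A = (b + zy)y = (1.35 + 0.46×0.575)×0.575 = 0.9283 m²; P = b + 2y√(1+z²) = 1.35 + 2×0.575×1.101 = 2.616 m.
Hydraulic radius R = A/P = 0.9283/2.616 = 0.3549 m.
From Manning's equation, V = (1/n) R^(2/3) S^(1/2) = (1/0.016) × 0.3549^(2/3) × 0.001499^(1/2) = 1.21 m/s.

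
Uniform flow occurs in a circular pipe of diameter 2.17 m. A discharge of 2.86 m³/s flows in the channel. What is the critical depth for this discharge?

y_c = 0.783 m

At critical depth, Q² T / (g A³) = 1, i.e. A³/T = Q²/g = 2.86²/9.81 = 0.8338.
Trying y = 0.559 m: A³/T = 0.226 — short.
Trying y = 0.783 m: A³/T = 0.8341 — close enough.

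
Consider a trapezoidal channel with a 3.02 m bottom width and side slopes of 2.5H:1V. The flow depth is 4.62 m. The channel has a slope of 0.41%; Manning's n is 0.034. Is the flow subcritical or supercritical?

With bottom width b = 3.02 m and side slope z = 2.5: A = (b + zy)y = (3.02 + 2.5×4.62)×4.62 = 67.31 m²; P = b + 2y√(1+z²) = 3.02 + 2×4.62×2.693 = 27.9 m.
Hydraulic radius R = A/P = 67.31/27.9 = 2.413 m.
V = (1/n) R^(2/3) √S = (1/0.034) × 2.413^(2/3) × √0.0041 = 3.388 m/s. Hydraulic depth D_h = A/T = 67.31/26.12 = 2.577 m.
Froude number Fr = V/√(g·D_h) = 3.388/√(9.81×2.577) = 0.674, which is less than 1, so the flow is subcritical.

subcritical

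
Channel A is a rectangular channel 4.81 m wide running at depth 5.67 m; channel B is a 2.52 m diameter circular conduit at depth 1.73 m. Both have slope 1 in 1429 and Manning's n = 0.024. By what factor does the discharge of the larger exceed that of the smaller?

Channel A: Flow area A = b·y = 4.81 × 5.67 = 27.27 m². Wetted perimeter P = b + 2y = 4.81 + 2×5.67 = 16.15 m. Hydraulic radius R = A/P = 27.27/16.15 = 1.689 m. Q_A = (1/0.024)·27.27·1.689^(2/3)·√0.0006998 = 42.63 m³/s.
Channel B: For a circular section of diameter D = 2.52 m at depth y = 1.73 m, the central angle is θ = 2 arccos(1 − 2y/D) = 3.906 rad. Then A = (D²/8)(θ − sin θ) = 3.65 m² and P = Dθ/2 = 4.922 m. Hydraulic radius R = A/P = 3.65/4.922 = 0.7416 m. Q_B = (1/0.024)·3.65·0.7416^(2/3)·√0.0006998 = 3.296 m³/s.
The larger discharge is 42.63 m³/s and the smaller is 3.296 m³/s; the ratio is 12.9.

12.9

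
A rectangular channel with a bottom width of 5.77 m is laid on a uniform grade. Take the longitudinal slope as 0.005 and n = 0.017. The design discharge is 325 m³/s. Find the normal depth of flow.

y_n = 8.17 m

Manning's equation rearranged: A R^(2/3) = nQ / (1·√S) = 0.017 × 325 / (√0.005) = 78.14.
Try y = 6.79 m: A R^(2/3) = 62.7 — low.
Try y = 10.3 m: A R^(2/3) = 102.2 — high.
Try y = 8.17 m: A R^(2/3) = 78.09 — close enough.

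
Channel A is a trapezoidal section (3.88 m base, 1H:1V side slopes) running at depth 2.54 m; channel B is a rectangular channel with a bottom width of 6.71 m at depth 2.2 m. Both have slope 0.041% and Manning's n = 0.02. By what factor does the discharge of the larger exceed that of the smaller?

1.18

Channel A: With bottom width b = 3.88 m and side slope z = 1: A = (b + zy)y = (3.88 + 1×2.54)×2.54 = 16.31 m²; P = b + 2y√(1+z²) = 3.88 + 2×2.54×1.414 = 11.06 m. Hydraulic radius R = A/P = 16.31/11.06 = 1.474 m. Q_A = (1/0.02)·16.31·1.474^(2/3)·√0.00041 = 21.38 m³/s.
Channel B: Flow area A = b·y = 6.71 × 2.2 = 14.76 m². Wetted perimeter P = b + 2y = 6.71 + 2×2.2 = 11.11 m. Hydraulic radius R = A/P = 14.76/11.11 = 1.329 m. Q_B = (1/0.02)·14.76·1.329^(2/3)·√0.00041 = 18.06 m³/s.
The larger discharge is 21.38 m³/s and the smaller is 18.06 m³/s; the ratio is 1.18.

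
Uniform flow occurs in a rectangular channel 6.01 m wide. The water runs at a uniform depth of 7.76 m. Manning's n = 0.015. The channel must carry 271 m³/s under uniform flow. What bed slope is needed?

Flow area A = b·y = 6.01 × 7.76 = 46.64 m². Wetted perimeter P = b + 2y = 6.01 + 2×7.76 = 21.53 m.
Hydraulic radius R = A/P = 46.64/21.53 = 2.166 m.
From Manning's equation, S = [nQ / (1 A R^(2/3))]² = [0.015 × 271 / (1 × 46.64 × 2.166^(2/3))]² = 0.00271.

S = 0.00271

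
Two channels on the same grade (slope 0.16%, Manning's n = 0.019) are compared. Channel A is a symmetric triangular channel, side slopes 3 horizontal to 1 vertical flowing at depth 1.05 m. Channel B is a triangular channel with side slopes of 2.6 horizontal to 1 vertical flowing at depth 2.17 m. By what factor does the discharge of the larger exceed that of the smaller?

5.94

Channel A: For a triangular section with side slope z = 3: A = zy² = 3×1.05² = 3.308 m²; P = 2y√(1+z²) = 2×1.05×3.162 = 6.641 m. Hydraulic radius R = A/P = 3.308/6.641 = 0.4981 m. Q_A = (1/0.019)·3.308·0.4981^(2/3)·√0.0016 = 4.375 m³/s.
Channel B: For a triangular section with side slope z = 2.6: A = zy² = 2.6×2.17² = 12.24 m²; P = 2y√(1+z²) = 2×2.17×2.786 = 12.09 m. Hydraulic radius R = A/P = 12.24/12.09 = 1.013 m. Q_B = (1/0.019)·12.24·1.013^(2/3)·√0.0016 = 25.99 m³/s.
The larger discharge is 25.99 m³/s and the smaller is 4.375 m³/s; the ratio is 5.94.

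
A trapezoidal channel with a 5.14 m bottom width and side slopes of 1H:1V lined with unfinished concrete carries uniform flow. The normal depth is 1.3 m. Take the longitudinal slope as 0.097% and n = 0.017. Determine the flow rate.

With bottom width b = 5.14 m and side slope z = 1: A = (b + zy)y = (5.14 + 1×1.3)×1.3 = 8.372 m²; P = b + 2y√(1+z²) = 5.14 + 2×1.3×1.414 = 8.817 m.
Hydraulic radius R = A/P = 8.372/8.817 = 0.9495 m.
Manning's equation: Q = (1/n) A R^(2/3) S^(1/2) = (1/0.017) × 8.372 × 0.9495^(2/3) × 0.00097^(1/2) = 14.8 m³/s.

Q = 14.8 m³/s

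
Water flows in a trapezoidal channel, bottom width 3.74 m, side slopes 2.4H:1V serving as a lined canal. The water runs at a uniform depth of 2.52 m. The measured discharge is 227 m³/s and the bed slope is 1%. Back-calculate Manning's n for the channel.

n = 0.014

With bottom width b = 3.74 m and side slope z = 2.4: A = (b + zy)y = (3.74 + 2.4×2.52)×2.52 = 24.67 m²; P = b + 2y√(1+z²) = 3.74 + 2×2.52×2.6 = 16.84 m.
Hydraulic radius R = A/P = 24.67/16.84 = 1.464 m.
Rearranging Manning's equation: n = (1/Q) A R^(2/3) S^(1/2) = (1/227) × 24.67 × 1.464^(2/3) × √0.01 = 0.014.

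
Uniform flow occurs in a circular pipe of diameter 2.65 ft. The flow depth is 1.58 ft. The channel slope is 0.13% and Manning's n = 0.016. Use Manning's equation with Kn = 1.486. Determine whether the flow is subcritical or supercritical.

subcritical

For a circular section of diameter D = 2.65 ft at depth y = 1.58 ft, the central angle is θ = 2 arccos(1 − 2y/D) = 3.529 rad. Then A = (D²/8)(θ − sin θ) = 3.429 ft² and P = Dθ/2 = 4.676 ft.
Hydraulic radius R = A/P = 3.429/4.676 = 0.7334 ft.
V = (1.486/n) R^(2/3) √S = (1.486/0.016) × 0.7334^(2/3) × √0.0013 = 2.723 ft/s. Hydraulic depth D_h = A/T = 3.429/2.6 = 1.319 ft.
Froude number Fr = V/√(g·D_h) = 2.723/√(32.2×1.319) = 0.418, which is less than 1, so the flow is subcritical.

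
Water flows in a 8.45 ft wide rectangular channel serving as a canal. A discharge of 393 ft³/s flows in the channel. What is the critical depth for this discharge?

For a rectangular channel, critical depth y_c = (q²/g)^(1/3) where q = Q/b = 393/8.45 = 46.51 ft²/s.
So y_c = (46.51²/32.2)^(1/3) = 4.07 ft.

y_c = 4.07 ft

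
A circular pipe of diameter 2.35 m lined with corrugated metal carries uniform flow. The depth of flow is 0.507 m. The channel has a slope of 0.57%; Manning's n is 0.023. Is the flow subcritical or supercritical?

For a circular section of diameter D = 2.35 m at depth y = 0.507 m, the central angle is θ = 2 arccos(1 − 2y/D) = 1.932 rad. Then A = (D²/8)(θ − sin θ) = 0.6881 m² and P = Dθ/2 = 2.27 m.
Hydraulic radius R = A/P = 0.6881/2.27 = 0.3031 m.
V = (1/n) R^(2/3) √S = (1/0.023) × 0.3031^(2/3) × √0.0057 = 1.481 m/s. Hydraulic depth D_h = A/T = 0.6881/1.933 = 0.3559 m.
Froude number Fr = V/√(g·D_h) = 1.481/√(9.81×0.3559) = 0.793, which is less than 1, so the flow is subcritical.

subcritical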